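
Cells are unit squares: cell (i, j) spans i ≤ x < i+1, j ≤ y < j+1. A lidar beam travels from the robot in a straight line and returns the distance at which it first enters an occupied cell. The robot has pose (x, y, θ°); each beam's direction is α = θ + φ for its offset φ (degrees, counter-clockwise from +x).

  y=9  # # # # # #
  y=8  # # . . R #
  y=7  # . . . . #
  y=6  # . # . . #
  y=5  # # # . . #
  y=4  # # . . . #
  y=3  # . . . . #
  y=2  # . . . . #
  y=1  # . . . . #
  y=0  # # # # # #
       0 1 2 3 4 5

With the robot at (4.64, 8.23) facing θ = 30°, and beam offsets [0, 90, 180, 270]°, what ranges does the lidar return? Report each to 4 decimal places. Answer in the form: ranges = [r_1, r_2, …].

beam 1: φ=0°, α=30°
  d=(0.8660,0.5000)  start (4,8)  tX=0.4157 tY=1.5400  stride 1/|dx|=1.1547 1/|dy|=2.0000
    cross x-line → (5,8), t=0.4157 (wall)
  → r_1 = 0.4157
beam 2: φ=90°, α=120°
  d=(-0.5000,0.8660)  start (4,8)  tX=1.2800 tY=0.8891  stride 1/|dx|=2.0000 1/|dy|=1.1547
    cross y-line → (4,9), t=0.8891 (wall)
  → r_2 = 0.8891
beam 3: φ=180°, α=210°
  d=(-0.8660,-0.5000)  start (4,8)  tX=0.7390 tY=0.4600  stride 1/|dx|=1.1547 1/|dy|=2.0000
    cross y-line → (4,7), t=0.4600
    cross x-line → (3,7), t=0.7390
    cross x-line → (2,7), t=1.8937
    cross y-line → (2,6), t=2.4600 (wall)
  → r_3 = 2.4600
beam 4: φ=270°, α=300°
  d=(0.5000,-0.8660)  start (4,8)  tX=0.7200 tY=0.2656  stride 1/|dx|=2.0000 1/|dy|=1.1547
    cross y-line → (4,7), t=0.2656
    cross x-line → (5,7), t=0.7200 (wall)
  → r_4 = 0.7200

ranges = [0.4157, 0.8891, 2.4600, 0.7200]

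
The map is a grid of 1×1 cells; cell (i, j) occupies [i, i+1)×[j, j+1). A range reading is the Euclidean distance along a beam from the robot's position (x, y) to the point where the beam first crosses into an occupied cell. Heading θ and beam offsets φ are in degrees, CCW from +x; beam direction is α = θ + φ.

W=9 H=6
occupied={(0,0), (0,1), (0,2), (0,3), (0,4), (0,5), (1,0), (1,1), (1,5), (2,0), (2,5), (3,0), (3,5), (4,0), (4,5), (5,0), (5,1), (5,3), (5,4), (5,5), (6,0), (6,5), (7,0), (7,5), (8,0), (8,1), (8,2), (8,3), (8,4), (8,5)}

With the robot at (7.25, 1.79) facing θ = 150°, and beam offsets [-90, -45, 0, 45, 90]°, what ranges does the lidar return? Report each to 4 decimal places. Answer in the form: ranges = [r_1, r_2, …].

ranges = [1.5000, 3.3232, 2.4200, 1.2941, 0.9122]

beam 1: φ=-90°, α=60°
  cosα=0.5000 sinα=0.8660 | (7,1) | tMaxX 1.5000 tMaxY 0.2425 | tΔX 2.0000 tΔY 1.1547
    t=0.2425 [y] (7,2)
    t=1.3972 [y] (7,3)
    t=1.5000 [x] (8,3) — stop
  → r_1 = 1.5000
beam 2: φ=-45°, α=105°
  cosα=-0.2588 sinα=0.9659 | (7,1) | tMaxX 0.9659 tMaxY 0.2174 | tΔX 3.8637 tΔY 1.0353
    t=0.2174 [y] (7,2)
    t=0.9659 [x] (6,2)
    t=1.2527 [y] (6,3)
    t=2.2880 [y] (6,4)
    t=3.3232 [y] (6,5) — stop
  → r_2 = 3.3232
beam 3: φ=0°, α=150°
  cosα=-0.8660 sinα=0.5000 | (7,1) | tMaxX 0.2887 tMaxY 0.4200 | tΔX 1.1547 tΔY 2.0000
    t=0.2887 [x] (6,1)
    t=0.4200 [y] (6,2)
    t=1.4434 [x] (5,2)
    t=2.4200 [y] (5,3) — stop
  → r_3 = 2.4200
beam 4: φ=45°, α=195°
  cosα=-0.9659 sinα=-0.2588 | (7,1) | tMaxX 0.2588 tMaxY 3.0523 | tΔX 1.0353 tΔY 3.8637
    t=0.2588 [x] (6,1)
    t=1.2941 [x] (5,1) — stop
  → r_4 = 1.2941
beam 5: φ=90°, α=240°
  cosα=-0.5000 sinα=-0.8660 | (7,1) | tMaxX 0.5000 tMaxY 0.9122 | tΔX 2.0000 tΔY 1.1547
    t=0.5000 [x] (6,1)
    t=0.9122 [y] (6,0) — stop
  → r_5 = 0.9122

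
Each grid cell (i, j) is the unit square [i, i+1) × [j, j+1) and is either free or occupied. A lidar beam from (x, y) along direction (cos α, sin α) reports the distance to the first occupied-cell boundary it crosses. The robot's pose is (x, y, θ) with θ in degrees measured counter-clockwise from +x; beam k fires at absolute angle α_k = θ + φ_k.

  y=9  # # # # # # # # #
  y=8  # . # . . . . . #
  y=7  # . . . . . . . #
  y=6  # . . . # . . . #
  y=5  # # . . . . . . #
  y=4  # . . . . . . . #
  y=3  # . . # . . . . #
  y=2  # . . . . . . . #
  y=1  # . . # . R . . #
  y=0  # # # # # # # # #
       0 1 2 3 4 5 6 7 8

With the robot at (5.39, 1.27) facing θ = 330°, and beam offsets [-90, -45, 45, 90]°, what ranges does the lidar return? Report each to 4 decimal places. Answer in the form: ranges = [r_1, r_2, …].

ranges = [0.3118, 0.2795, 2.7021, 5.2200]

beam 1: φ=-90°, α=240°
  d=(-0.5000,-0.8660)  start (5,1)  tX=0.7800 tY=0.3118  stride 1/|dx|=2.0000 1/|dy|=1.1547
    cross y-line → (5,0), t=0.3118 (wall)
  → r_1 = 0.3118
beam 2: φ=-45°, α=285°
  d=(0.2588,-0.9659)  start (5,1)  tX=2.3569 tY=0.2795  stride 1/|dx|=3.8637 1/|dy|=1.0353
    cross y-line → (5,0), t=0.2795 (wall)
  → r_2 = 0.2795
beam 3: φ=45°, α=15°
  d=(0.9659,0.2588)  start (5,1)  tX=0.6315 tY=2.8205  stride 1/|dx|=1.0353 1/|dy|=3.8637
    cross x-line → (6,1), t=0.6315
    cross x-line → (7,1), t=1.6668
    cross x-line → (8,1), t=2.7021 (wall)
  → r_3 = 2.7021
beam 4: φ=90°, α=60°
  d=(0.5000,0.8660)  start (5,1)  tX=1.2200 tY=0.8429  stride 1/|dx|=2.0000 1/|dy|=1.1547
    cross y-line → (5,2), t=0.8429
    cross x-line → (6,2), t=1.2200
    cross y-line → (6,3), t=1.9976
    cross y-line → (6,4), t=3.1523
    cross x-line → (7,4), t=3.2200
    cross y-line → (7,5), t=4.3070
    cross x-line → (8,5), t=5.2200 (wall)
  → r_4 = 5.2200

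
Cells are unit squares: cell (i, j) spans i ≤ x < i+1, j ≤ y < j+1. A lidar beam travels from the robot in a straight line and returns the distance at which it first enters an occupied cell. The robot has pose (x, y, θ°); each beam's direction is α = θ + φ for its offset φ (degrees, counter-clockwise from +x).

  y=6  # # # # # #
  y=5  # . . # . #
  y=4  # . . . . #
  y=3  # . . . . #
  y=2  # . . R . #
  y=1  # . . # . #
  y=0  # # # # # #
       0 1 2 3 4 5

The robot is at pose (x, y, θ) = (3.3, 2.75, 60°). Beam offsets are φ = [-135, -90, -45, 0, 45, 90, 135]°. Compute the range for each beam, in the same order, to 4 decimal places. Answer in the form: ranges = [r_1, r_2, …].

beam 1: φ=-135°, α=285°
  cosα=0.2588 sinα=-0.9659 | (3,2) | tMaxX 2.7046 tMaxY 0.7765 | tΔX 3.8637 tΔY 1.0353
    t=0.7765 [y] (3,1) — stop
  → r_1 = 0.7765
beam 2: φ=-90°, α=330°
  cosα=0.8660 sinα=-0.5000 | (3,2) | tMaxX 0.8083 tMaxY 1.5000 | tΔX 1.1547 tΔY 2.0000
    t=0.8083 [x] (4,2)
    t=1.5000 [y] (4,1)
    t=1.9630 [x] (5,1) — stop
  → r_2 = 1.9630
beam 3: φ=-45°, α=15°
  cosα=0.9659 sinα=0.2588 | (3,2) | tMaxX 0.7247 tMaxY 0.9659 | tΔX 1.0353 tΔY 3.8637
    t=0.7247 [x] (4,2)
    t=0.9659 [y] (4,3)
    t=1.7600 [x] (5,3) — stop
  → r_3 = 1.7600
beam 4: φ=0°, α=60°
  cosα=0.5000 sinα=0.8660 | (3,2) | tMaxX 1.4000 tMaxY 0.2887 | tΔX 2.0000 tΔY 1.1547
    t=0.2887 [y] (3,3)
    t=1.4000 [x] (4,3)
    t=1.4434 [y] (4,4)
    t=2.5981 [y] (4,5)
    t=3.4000 [x] (5,5) — stop
  → r_4 = 3.4000
beam 5: φ=45°, α=105°
  cosα=-0.2588 sinα=0.9659 | (3,2) | tMaxX 1.1591 tMaxY 0.2588 | tΔX 3.8637 tΔY 1.0353
    t=0.2588 [y] (3,3)
    t=1.1591 [x] (2,3)
    t=1.2941 [y] (2,4)
    t=2.3294 [y] (2,5)
    t=3.3646 [y] (2,6) — stop
  → r_5 = 3.3646
beam 6: φ=90°, α=150°
  cosα=-0.8660 sinα=0.5000 | (3,2) | tMaxX 0.3464 tMaxY 0.5000 | tΔX 1.1547 tΔY 2.0000
    t=0.3464 [x] (2,2)
    t=0.5000 [y] (2,3)
    t=1.5011 [x] (1,3)
    t=2.5000 [y] (1,4)
    t=2.6558 [x] (0,4) — stop
  → r_6 = 2.6558
beam 7: φ=135°, α=195°
  cosα=-0.9659 sinα=-0.2588 | (3,2) | tMaxX 0.3106 tMaxY 2.8978 | tΔX 1.0353 tΔY 3.8637
    t=0.3106 [x] (2,2)
    t=1.3459 [x] (1,2)
    t=2.3811 [x] (0,2) — stop
  → r_7 = 2.3811

ranges = [0.7765, 1.9630, 1.7600, 3.4000, 3.3646, 2.6558, 2.3811]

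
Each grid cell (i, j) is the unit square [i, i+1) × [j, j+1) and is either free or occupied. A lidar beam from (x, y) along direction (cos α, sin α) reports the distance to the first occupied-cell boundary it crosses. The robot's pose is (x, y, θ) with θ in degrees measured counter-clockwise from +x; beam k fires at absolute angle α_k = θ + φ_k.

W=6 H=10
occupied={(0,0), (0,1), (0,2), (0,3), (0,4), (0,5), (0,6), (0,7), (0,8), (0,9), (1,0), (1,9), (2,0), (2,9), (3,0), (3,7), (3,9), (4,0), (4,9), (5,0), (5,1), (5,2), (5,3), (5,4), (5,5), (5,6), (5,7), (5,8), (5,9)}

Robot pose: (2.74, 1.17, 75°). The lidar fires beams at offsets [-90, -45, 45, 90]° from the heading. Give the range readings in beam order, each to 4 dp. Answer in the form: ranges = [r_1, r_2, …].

beam 1: φ=-90°, α=345°
  cosα=0.9659 sinα=-0.2588 | (2,1) | tMaxX 0.2692 tMaxY 0.6568 | tΔX 1.0353 tΔY 3.8637
    t=0.2692 [x] (3,1)
    t=0.6568 [y] (3,0) — stop
  → r_1 = 0.6568
beam 2: φ=-45°, α=30°
  cosα=0.8660 sinα=0.5000 | (2,1) | tMaxX 0.3002 tMaxY 1.6600 | tΔX 1.1547 tΔY 2.0000
    t=0.3002 [x] (3,1)
    t=1.4549 [x] (4,1)
    t=1.6600 [y] (4,2)
    t=2.6096 [x] (5,2) — stop
  → r_2 = 2.6096
beam 3: φ=45°, α=120°
  cosα=-0.5000 sinα=0.8660 | (2,1) | tMaxX 1.4800 tMaxY 0.9584 | tΔX 2.0000 tΔY 1.1547
    t=0.9584 [y] (2,2)
    t=1.4800 [x] (1,2)
    t=2.1131 [y] (1,3)
    t=3.2678 [y] (1,4)
    t=3.4800 [x] (0,4) — stop
  → r_3 = 3.4800
beam 4: φ=90°, α=165°
  cosα=-0.9659 sinα=0.2588 | (2,1) | tMaxX 0.7661 tMaxY 3.2069 | tΔX 1.0353 tΔY 3.8637
    t=0.7661 [x] (1,1)
    t=1.8014 [x] (0,1) — stop
  → r_4 = 1.8014

ranges = [0.6568, 2.6096, 3.4800, 1.8014]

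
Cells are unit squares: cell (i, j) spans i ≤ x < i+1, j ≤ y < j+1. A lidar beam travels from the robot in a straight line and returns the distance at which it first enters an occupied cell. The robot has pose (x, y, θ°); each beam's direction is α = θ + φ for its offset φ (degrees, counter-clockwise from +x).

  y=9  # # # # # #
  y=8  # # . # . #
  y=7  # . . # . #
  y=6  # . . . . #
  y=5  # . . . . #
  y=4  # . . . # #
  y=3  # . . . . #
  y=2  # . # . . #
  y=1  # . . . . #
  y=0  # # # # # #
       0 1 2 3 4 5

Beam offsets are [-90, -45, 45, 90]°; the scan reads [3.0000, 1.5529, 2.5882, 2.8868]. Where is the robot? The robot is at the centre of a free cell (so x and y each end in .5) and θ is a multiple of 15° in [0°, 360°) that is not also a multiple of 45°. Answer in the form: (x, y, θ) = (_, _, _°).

The pose lattice has 27·16 = 432 candidates. Test each by forward raycasting.
  (4.5, 1.5, 165°): beam 1 = 1.9319 ≠ 3.0000 ✗
  (4.5, 7.5, 30°): beam 1 = 1.0000 ≠ 3.0000 ✗
  (1.5, 7.5, 165°): beam 1 = 0.5176 ≠ 3.0000 ✗
  (4.5, 7.5, 15°): beam 1 = 1.9319 ≠ 3.0000 ✗
  …
  (3.5, 5.5, 150°): r_1=3.0000, r_2=1.5529, r_3=2.5882, r_4=2.8868 — all match ✓
Only this pose fits every beam.

(x, y, θ) = (3.5, 5.5, 150°)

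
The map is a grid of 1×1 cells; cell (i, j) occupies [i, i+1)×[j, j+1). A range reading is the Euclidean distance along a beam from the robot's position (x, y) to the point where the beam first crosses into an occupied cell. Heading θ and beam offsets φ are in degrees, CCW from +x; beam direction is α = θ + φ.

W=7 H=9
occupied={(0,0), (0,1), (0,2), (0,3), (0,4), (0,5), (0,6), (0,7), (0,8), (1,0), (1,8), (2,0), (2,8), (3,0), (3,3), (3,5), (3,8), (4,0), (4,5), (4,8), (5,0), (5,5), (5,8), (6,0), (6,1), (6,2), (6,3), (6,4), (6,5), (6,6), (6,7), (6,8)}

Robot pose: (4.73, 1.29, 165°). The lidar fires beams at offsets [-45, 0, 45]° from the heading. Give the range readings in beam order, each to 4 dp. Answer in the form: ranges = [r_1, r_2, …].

ranges = [1.9745, 3.8616, 0.5800]

beam 1: φ=-45°, α=120°
  cosα=-0.5000 sinα=0.8660 | (4,1) | tMaxX 1.4600 tMaxY 0.8198 | tΔX 2.0000 tΔY 1.1547
    t=0.8198 [y] (4,2)
    t=1.4600 [x] (3,2)
    t=1.9745 [y] (3,3) — stop
  → r_1 = 1.9745
beam 2: φ=0°, α=165°
  cosα=-0.9659 sinα=0.2588 | (4,1) | tMaxX 0.7558 tMaxY 2.7432 | tΔX 1.0353 tΔY 3.8637
    t=0.7558 [x] (3,1)
    t=1.7910 [x] (2,1)
    t=2.7432 [y] (2,2)
    t=2.8263 [x] (1,2)
    t=3.8616 [x] (0,2) — stop
  → r_2 = 3.8616
beam 3: φ=45°, α=210°
  cosα=-0.8660 sinα=-0.5000 | (4,1) | tMaxX 0.8429 tMaxY 0.5800 | tΔX 1.1547 tΔY 2.0000
    t=0.5800 [y] (4,0) — stop
  → r_3 = 0.5800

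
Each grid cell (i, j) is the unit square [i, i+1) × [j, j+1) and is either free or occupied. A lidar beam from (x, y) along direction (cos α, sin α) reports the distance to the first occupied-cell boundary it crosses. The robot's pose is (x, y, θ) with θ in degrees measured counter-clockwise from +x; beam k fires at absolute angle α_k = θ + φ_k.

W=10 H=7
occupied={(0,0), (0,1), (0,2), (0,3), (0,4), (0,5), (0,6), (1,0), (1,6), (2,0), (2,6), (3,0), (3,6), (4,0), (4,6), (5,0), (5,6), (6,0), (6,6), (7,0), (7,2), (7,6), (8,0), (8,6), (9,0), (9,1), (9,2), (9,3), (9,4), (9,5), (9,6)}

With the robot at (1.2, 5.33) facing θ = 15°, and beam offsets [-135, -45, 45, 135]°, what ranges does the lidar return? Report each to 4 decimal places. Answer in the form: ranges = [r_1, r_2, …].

ranges = [0.4000, 8.6600, 0.7736, 0.2309]

beam 1: φ=-135°, α=240°
  cosα=-0.5000 sinα=-0.8660 | (1,5) | tMaxX 0.4000 tMaxY 0.3811 | tΔX 2.0000 tΔY 1.1547
    t=0.3811 [y] (1,4)
    t=0.4000 [x] (0,4) — stop
  → r_1 = 0.4000
beam 2: φ=-45°, α=330°
  cosα=0.8660 sinα=-0.5000 | (1,5) | tMaxX 0.9238 tMaxY 0.6600 | tΔX 1.1547 tΔY 2.0000
    t=0.6600 [y] (1,4)
    t=0.9238 [x] (2,4)
    t=2.0785 [x] (3,4)
    t=2.6600 [y] (3,3)
    t=3.2332 [x] (4,3)
    t=4.3879 [x] (5,3)
    t=4.6600 [y] (5,2)
    t=5.5426 [x] (6,2)
    t=6.6600 [y] (6,1)
    t=6.6973 [x] (7,1)
    t=7.8520 [x] (8,1)
    t=8.6600 [y] (8,0) — stop
  → r_2 = 8.6600
beam 3: φ=45°, α=60°
  cosα=0.5000 sinα=0.8660 | (1,5) | tMaxX 1.6000 tMaxY 0.7736 | tΔX 2.0000 tΔY 1.1547
    t=0.7736 [y] (1,6) — stop
  → r_3 = 0.7736
beam 4: φ=135°, α=150°
  cosα=-0.8660 sinα=0.5000 | (1,5) | tMaxX 0.2309 tMaxY 1.3400 | tΔX 1.1547 tΔY 2.0000
    t=0.2309 [x] (0,5) — stop
  → r_4 = 0.2309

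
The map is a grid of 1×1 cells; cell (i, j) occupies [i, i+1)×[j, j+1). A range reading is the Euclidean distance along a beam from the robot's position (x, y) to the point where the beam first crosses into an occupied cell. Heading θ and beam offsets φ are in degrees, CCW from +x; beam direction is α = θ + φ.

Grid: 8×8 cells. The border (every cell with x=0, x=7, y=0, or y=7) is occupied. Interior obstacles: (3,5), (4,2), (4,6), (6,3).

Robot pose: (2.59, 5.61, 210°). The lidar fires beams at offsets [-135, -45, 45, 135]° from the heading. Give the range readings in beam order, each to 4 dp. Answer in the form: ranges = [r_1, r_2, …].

ranges = [1.4390, 1.6461, 4.7726, 0.4245]

beam 1: φ=-135°, α=75°
  cosα=0.2588 sinα=0.9659 | (2,5) | tMaxX 1.5841 tMaxY 0.4038 | tΔX 3.8637 tΔY 1.0353
    t=0.4038 [y] (2,6)
    t=1.4390 [y] (2,7) — stop
  → r_1 = 1.4390
beam 2: φ=-45°, α=165°
  cosα=-0.9659 sinα=0.2588 | (2,5) | tMaxX 0.6108 tMaxY 1.5068 | tΔX 1.0353 tΔY 3.8637
    t=0.6108 [x] (1,5)
    t=1.5068 [y] (1,6)
    t=1.6461 [x] (0,6) — stop
  → r_2 = 1.6461
beam 3: φ=45°, α=255°
  cosα=-0.2588 sinα=-0.9659 | (2,5) | tMaxX 2.2796 tMaxY 0.6315 | tΔX 3.8637 tΔY 1.0353
    t=0.6315 [y] (2,4)
    t=1.6668 [y] (2,3)
    t=2.2796 [x] (1,3)
    t=2.7021 [y] (1,2)
    t=3.7373 [y] (1,1)
    t=4.7726 [y] (1,0) — stop
  → r_3 = 4.7726
beam 4: φ=135°, α=345°
  cosα=0.9659 sinα=-0.2588 | (2,5) | tMaxX 0.4245 tMaxY 2.3569 | tΔX 1.0353 tΔY 3.8637
    t=0.4245 [x] (3,5) — stop
  → r_4 = 0.4245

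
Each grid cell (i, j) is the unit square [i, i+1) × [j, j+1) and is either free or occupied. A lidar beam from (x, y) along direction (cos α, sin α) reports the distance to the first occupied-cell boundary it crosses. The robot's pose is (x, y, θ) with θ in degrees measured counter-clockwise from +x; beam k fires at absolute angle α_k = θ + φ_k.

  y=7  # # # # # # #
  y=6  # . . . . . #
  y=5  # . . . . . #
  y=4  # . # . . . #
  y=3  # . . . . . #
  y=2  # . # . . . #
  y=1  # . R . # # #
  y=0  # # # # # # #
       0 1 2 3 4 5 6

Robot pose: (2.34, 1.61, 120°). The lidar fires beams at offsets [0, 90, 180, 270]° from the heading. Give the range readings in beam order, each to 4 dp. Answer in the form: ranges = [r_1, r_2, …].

ranges = [0.4503, 1.2200, 0.7044, 4.2262]

beam 1: φ=0°, α=120°
  direction (-0.5000, 0.8660); cell (2,1); t to first gridline: x 0.6800, y 0.4503 (then +2.0000 / +1.1547)
    (2,2) via y @ 0.4503  # hit
  → r_1 = 0.4503
beam 2: φ=90°, α=210°
  direction (-0.8660, -0.5000); cell (2,1); t to first gridline: x 0.3926, y 1.2200 (then +1.1547 / +2.0000)
    (1,1) via x @ 0.3926
    (1,0) via y @ 1.2200  # hit
  → r_2 = 1.2200
beam 3: φ=180°, α=300°
  direction (0.5000, -0.8660); cell (2,1); t to first gridline: x 1.3200, y 0.7044 (then +2.0000 / +1.1547)
    (2,0) via y @ 0.7044  # hit
  → r_3 = 0.7044
beam 4: φ=270°, α=30°
  direction (0.8660, 0.5000); cell (2,1); t to first gridline: x 0.7621, y 0.7800 (then +1.1547 / +2.0000)
    (3,1) via x @ 0.7621
    (3,2) via y @ 0.7800
    (4,2) via x @ 1.9168
    (4,3) via y @ 2.7800
    (5,3) via x @ 3.0715
    (6,3) via x @ 4.2262  # hit
  → r_4 = 4.2262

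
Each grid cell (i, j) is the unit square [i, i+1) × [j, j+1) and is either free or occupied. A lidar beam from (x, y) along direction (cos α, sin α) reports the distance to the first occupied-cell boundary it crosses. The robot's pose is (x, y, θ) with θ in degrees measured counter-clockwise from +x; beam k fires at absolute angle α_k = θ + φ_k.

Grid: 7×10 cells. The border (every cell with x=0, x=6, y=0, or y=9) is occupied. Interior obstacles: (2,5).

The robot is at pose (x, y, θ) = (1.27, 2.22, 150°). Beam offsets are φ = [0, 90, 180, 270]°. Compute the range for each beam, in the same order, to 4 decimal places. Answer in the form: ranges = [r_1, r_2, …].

beam 1: φ=0°, α=150°
  cosα=-0.8660 sinα=0.5000 | (1,2) | tMaxX 0.3118 tMaxY 1.5600 | tΔX 1.1547 tΔY 2.0000
    t=0.3118 [x] (0,2) — stop
  → r_1 = 0.3118
beam 2: φ=90°, α=240°
  cosα=-0.5000 sinα=-0.8660 | (1,2) | tMaxX 0.5400 tMaxY 0.2540 | tΔX 2.0000 tΔY 1.1547
    t=0.2540 [y] (1,1)
    t=0.5400 [x] (0,1) — stop
  → r_2 = 0.5400
beam 3: φ=180°, α=330°
  cosα=0.8660 sinα=-0.5000 | (1,2) | tMaxX 0.8429 tMaxY 0.4400 | tΔX 1.1547 tΔY 2.0000
    t=0.4400 [y] (1,1)
    t=0.8429 [x] (2,1)
    t=1.9976 [x] (3,1)
    t=2.4400 [y] (3,0) — stop
  → r_3 = 2.4400
beam 4: φ=270°, α=60°
  cosα=0.5000 sinα=0.8660 | (1,2) | tMaxX 1.4600 tMaxY 0.9007 | tΔX 2.0000 tΔY 1.1547
    t=0.9007 [y] (1,3)
    t=1.4600 [x] (2,3)
    t=2.0554 [y] (2,4)
    t=3.2101 [y] (2,5) — stop
  → r_4 = 3.2101

ranges = [0.3118, 0.5400, 2.4400, 3.2101]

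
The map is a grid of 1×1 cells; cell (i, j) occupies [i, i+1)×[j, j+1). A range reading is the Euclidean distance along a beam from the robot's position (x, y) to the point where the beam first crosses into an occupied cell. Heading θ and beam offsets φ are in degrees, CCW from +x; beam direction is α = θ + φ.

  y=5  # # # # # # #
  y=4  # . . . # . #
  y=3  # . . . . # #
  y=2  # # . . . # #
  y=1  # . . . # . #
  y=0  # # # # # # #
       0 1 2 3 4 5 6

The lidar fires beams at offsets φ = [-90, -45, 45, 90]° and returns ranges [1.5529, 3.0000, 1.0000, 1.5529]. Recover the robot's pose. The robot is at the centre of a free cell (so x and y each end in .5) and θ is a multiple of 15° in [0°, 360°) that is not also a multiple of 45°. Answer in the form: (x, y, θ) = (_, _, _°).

(x, y, θ) = (2.5, 1.5, 105°)

Enumerate (i+0.5, j+0.5, θ) over the 15 free cells and 16 admissible headings. For each, cast all 4 beams and compare to the given ranges.
  (5.5, 4.5, 195°): beam 1 = 0.5176 ≠ 1.5529 ✗
  (4.5, 3.5, 60°): beam 1 = 0.5774 ≠ 1.5529 ✗
  (5.5, 4.5, 60°): beam 1 = 0.5774 ≠ 1.5529 ✗
  (3.5, 3.5, 150°): beam 1 = 1.0000 ≠ 1.5529 ✗
  …
  (2.5, 1.5, 105°): r_1=1.5529, r_2=3.0000, r_3=1.0000, r_4=1.5529 — all match ✓
Unique over the lattice → pose = (2.5, 1.5, 105°).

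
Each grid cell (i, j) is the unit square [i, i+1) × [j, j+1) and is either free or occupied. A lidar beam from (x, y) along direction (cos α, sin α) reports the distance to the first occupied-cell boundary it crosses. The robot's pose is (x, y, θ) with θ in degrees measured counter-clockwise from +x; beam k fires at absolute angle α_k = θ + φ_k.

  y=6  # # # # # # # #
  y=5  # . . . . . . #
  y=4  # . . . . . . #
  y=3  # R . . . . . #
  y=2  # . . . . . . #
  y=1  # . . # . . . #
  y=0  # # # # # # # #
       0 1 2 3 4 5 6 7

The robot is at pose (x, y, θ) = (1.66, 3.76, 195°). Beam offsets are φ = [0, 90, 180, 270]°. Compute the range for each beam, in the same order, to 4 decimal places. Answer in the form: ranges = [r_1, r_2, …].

ranges = [0.6833, 2.8574, 5.5284, 2.3190]

beam 1: φ=0°, α=195°
  d=(-0.9659,-0.2588)  start (1,3)  tX=0.6833 tY=2.9364  stride 1/|dx|=1.0353 1/|dy|=3.8637
    cross x-line → (0,3), t=0.6833 (wall)
  → r_1 = 0.6833
beam 2: φ=90°, α=285°
  d=(0.2588,-0.9659)  start (1,3)  tX=1.3137 tY=0.7868  stride 1/|dx|=3.8637 1/|dy|=1.0353
    cross y-line → (1,2), t=0.7868
    cross x-line → (2,2), t=1.3137
    cross y-line → (2,1), t=1.8221
    cross y-line → (2,0), t=2.8574 (wall)
  → r_2 = 2.8574
beam 3: φ=180°, α=15°
  d=(0.9659,0.2588)  start (1,3)  tX=0.3520 tY=0.9273  stride 1/|dx|=1.0353 1/|dy|=3.8637
    cross x-line → (2,3), t=0.3520
    cross y-line → (2,4), t=0.9273
    cross x-line → (3,4), t=1.3873
    cross x-line → (4,4), t=2.4225
    cross x-line → (5,4), t=3.4578
    cross x-line → (6,4), t=4.4931
    cross y-line → (6,5), t=4.7910
    cross x-line → (7,5), t=5.5284 (wall)
  → r_3 = 5.5284
beam 4: φ=270°, α=105°
  d=(-0.2588,0.9659)  start (1,3)  tX=2.5500 tY=0.2485  stride 1/|dx|=3.8637 1/|dy|=1.0353
    cross y-line → (1,4), t=0.2485
    cross y-line → (1,5), t=1.2837
    cross y-line → (1,6), t=2.3190 (wall)
  → r_4 = 2.3190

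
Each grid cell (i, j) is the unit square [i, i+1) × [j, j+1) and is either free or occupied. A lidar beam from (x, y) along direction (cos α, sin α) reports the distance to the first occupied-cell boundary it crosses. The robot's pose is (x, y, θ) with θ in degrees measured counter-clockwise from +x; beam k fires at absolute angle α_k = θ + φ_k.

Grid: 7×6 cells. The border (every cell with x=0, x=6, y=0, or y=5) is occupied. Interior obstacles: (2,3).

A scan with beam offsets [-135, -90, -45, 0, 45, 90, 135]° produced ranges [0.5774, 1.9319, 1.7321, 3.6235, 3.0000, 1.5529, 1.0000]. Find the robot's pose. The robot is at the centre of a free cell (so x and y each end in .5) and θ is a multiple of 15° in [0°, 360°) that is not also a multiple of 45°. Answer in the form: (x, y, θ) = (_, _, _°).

Enumerate (i+0.5, j+0.5, θ) over the 19 free cells and 16 admissible headings. For each, cast all 7 beams and compare to the given ranges.
  (5.5, 1.5, 255°): beam 1 = 4.0415 ≠ 0.5774 ✗
  (3.5, 1.5, 105°): beam 1 = 1.0000 ≠ 0.5774 ✗
  (1.5, 3.5, 150°): beam 1 = 0.5176 ≠ 0.5774 ✗
  …
  (4.5, 4.5, 255°): r_1=0.5774, r_2=1.9319, r_3=1.7321, r_4=3.6235, r_5=3.0000, r_6=1.5529, r_7=1.0000 — all match ✓
No second candidate reproduces the full scan.

(x, y, θ) = (4.5, 4.5, 255°)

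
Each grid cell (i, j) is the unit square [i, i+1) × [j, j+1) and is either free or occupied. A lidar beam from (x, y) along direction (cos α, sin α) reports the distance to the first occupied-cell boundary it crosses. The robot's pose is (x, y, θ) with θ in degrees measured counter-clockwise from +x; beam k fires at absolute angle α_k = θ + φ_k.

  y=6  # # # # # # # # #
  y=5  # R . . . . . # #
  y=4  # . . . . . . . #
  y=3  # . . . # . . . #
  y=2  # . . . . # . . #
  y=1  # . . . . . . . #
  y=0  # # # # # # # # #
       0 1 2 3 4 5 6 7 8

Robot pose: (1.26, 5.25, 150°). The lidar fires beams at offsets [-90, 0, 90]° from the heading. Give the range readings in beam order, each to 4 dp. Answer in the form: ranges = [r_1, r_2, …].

beam 1: φ=-90°, α=60°
  d=(0.5000,0.8660)  start (1,5)  tX=1.4800 tY=0.8660  stride 1/|dx|=2.0000 1/|dy|=1.1547
    cross y-line → (1,6), t=0.8660 (wall)
  → r_1 = 0.8660
beam 2: φ=0°, α=150°
  d=(-0.8660,0.5000)  start (1,5)  tX=0.3002 tY=1.5000  stride 1/|dx|=1.1547 1/|dy|=2.0000
    cross x-line → (0,5), t=0.3002 (wall)
  → r_2 = 0.3002
beam 3: φ=90°, α=240°
  d=(-0.5000,-0.8660)  start (1,5)  tX=0.5200 tY=0.2887  stride 1/|dx|=2.0000 1/|dy|=1.1547
    cross y-line → (1,4), t=0.2887
    cross x-line → (0,4), t=0.5200 (wall)
  → r_3 = 0.5200

ranges = [0.8660, 0.3002, 0.5200]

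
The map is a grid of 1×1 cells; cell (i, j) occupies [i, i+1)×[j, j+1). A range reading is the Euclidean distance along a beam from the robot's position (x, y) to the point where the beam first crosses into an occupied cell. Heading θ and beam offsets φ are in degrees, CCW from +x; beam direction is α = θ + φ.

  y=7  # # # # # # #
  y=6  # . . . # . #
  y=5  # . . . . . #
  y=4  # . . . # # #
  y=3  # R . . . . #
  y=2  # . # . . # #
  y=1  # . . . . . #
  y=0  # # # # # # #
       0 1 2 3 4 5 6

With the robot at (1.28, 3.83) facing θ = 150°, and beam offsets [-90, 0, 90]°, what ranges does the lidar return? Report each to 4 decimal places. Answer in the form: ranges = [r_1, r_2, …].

ranges = [3.6604, 0.3233, 0.5600]

beam 1: φ=-90°, α=60°
  direction (0.5000, 0.8660); cell (1,3); t to first gridline: x 1.4400, y 0.1963 (then +2.0000 / +1.1547)
    (1,4) via y @ 0.1963
    (1,5) via y @ 1.3510
    (2,5) via x @ 1.4400
    (2,6) via y @ 2.5057
    (3,6) via x @ 3.4400
    (3,7) via y @ 3.6604  # hit
  → r_1 = 3.6604
beam 2: φ=0°, α=150°
  direction (-0.8660, 0.5000); cell (1,3); t to first gridline: x 0.3233, y 0.3400 (then +1.1547 / +2.0000)
    (0,3) via x @ 0.3233  # hit
  → r_2 = 0.3233
beam 3: φ=90°, α=240°
  direction (-0.5000, -0.8660); cell (1,3); t to first gridline: x 0.5600, y 0.9584 (then +2.0000 / +1.1547)
    (0,3) via x @ 0.5600  # hit
  → r_3 = 0.5600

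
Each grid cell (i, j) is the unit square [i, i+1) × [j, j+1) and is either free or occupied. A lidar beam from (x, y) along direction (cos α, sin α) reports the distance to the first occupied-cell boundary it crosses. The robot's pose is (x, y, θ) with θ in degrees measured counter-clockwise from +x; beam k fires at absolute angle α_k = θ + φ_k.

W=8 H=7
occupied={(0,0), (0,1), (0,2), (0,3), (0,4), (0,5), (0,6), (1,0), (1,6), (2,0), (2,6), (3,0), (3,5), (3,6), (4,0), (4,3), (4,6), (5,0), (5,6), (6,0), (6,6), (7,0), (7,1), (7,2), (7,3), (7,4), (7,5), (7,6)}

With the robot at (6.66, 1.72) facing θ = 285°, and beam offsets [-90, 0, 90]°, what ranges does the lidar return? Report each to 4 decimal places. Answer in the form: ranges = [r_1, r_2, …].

beam 1: φ=-90°, α=195°
  dir = (cos 195°, sin 195°) = (-0.9659, -0.2588); from cell (6,1)
  next x-line at t=0.6833, next y-line at t=2.7819; Δt_x=1.0353, Δt_y=3.8637
    x: enter (5,1) at t=0.6833
    x: enter (4,1) at t=1.7186
    x: enter (3,1) at t=2.7538
    y: enter (3,0) at t=2.7819 ← occupied
  → r_1 = 2.7819
beam 2: φ=0°, α=285°
  dir = (cos 285°, sin 285°) = (0.2588, -0.9659); from cell (6,1)
  next x-line at t=1.3137, next y-line at t=0.7454; Δt_x=3.8637, Δt_y=1.0353
    y: enter (6,0) at t=0.7454 ← occupied
  → r_2 = 0.7454
beam 3: φ=90°, α=15°
  dir = (cos 15°, sin 15°) = (0.9659, 0.2588); from cell (6,1)
  next x-line at t=0.3520, next y-line at t=1.0818; Δt_x=1.0353, Δt_y=3.8637
    x: enter (7,1) at t=0.3520 ← occupied
  → r_3 = 0.3520

ranges = [2.7819, 0.7454, 0.3520]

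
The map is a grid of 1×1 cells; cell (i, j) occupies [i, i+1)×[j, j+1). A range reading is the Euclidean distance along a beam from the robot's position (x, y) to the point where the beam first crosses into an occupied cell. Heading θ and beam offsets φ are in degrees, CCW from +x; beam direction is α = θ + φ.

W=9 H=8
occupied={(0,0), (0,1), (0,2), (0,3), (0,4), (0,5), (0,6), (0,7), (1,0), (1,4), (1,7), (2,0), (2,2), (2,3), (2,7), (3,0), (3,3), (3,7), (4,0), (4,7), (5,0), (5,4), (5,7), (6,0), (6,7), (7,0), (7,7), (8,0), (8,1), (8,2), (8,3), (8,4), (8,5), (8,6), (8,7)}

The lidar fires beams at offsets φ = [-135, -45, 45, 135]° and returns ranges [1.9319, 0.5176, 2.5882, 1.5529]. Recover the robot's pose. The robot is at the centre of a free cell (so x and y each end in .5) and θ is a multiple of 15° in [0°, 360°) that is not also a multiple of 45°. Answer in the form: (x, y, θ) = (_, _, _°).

The pose lattice has 37·16 = 592 candidates. Test each by forward raycasting.
  (3.5, 2.5, 105°): beam 1 = 3.0000 ≠ 1.9319 ✗
  (3.5, 6.5, 345°): beam 1 = 2.8868 ≠ 1.9319 ✗
  (5.5, 2.5, 60°): beam 1 = 1.5529 ≠ 1.9319 ✗
  (6.5, 4.5, 210°): beam 1 = 2.5882 ≠ 1.9319 ✗
  (5.5, 1.5, 300°): beam 1 = 2.5882 ≠ 1.9319 ✗
  …
  (7.5, 4.5, 60°): r_1=1.9319, r_2=0.5176, r_3=2.5882, r_4=1.5529 — all match ✓
No second candidate reproduces the full scan.

(x, y, θ) = (7.5, 4.5, 60°)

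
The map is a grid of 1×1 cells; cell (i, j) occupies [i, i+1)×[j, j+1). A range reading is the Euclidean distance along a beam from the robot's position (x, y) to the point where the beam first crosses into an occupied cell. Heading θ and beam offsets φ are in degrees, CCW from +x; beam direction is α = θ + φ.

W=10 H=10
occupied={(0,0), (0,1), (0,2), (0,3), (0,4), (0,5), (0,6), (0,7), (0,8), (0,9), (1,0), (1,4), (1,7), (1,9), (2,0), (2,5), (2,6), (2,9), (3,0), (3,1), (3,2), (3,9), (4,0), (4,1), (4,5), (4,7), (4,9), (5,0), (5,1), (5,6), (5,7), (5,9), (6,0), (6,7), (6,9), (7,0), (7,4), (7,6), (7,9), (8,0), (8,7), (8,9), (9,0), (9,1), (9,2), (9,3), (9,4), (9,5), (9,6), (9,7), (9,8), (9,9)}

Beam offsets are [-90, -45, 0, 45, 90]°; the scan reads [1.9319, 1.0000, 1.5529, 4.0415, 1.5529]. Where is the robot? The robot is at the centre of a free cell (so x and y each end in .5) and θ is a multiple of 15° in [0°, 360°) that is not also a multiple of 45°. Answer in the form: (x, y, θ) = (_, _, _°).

(x, y, θ) = (3.5, 4.5, 195°)

Candidates: 48 free-cell centres × 16 headings = 768 poses. Raycast each; keep the one whose scan matches to 4 dp.
  (4.5, 8.5, 105°): beam 2 = 0.5774 ≠ 1.0000 ✗
  (6.5, 5.5, 240°): beam 1 = 1.0000 ≠ 1.9319 ✗
  (2.5, 2.5, 15°): beam 1 = 1.5529 ≠ 1.9319 ✗
  (3.5, 3.5, 285°): beam 1 = 2.5882 ≠ 1.9319 ✗
  …
  (3.5, 4.5, 195°): r_1=1.9319, r_2=1.0000, r_3=1.5529, r_4=4.0415, r_5=1.5529 — all match ✓
Only this pose fits every beam.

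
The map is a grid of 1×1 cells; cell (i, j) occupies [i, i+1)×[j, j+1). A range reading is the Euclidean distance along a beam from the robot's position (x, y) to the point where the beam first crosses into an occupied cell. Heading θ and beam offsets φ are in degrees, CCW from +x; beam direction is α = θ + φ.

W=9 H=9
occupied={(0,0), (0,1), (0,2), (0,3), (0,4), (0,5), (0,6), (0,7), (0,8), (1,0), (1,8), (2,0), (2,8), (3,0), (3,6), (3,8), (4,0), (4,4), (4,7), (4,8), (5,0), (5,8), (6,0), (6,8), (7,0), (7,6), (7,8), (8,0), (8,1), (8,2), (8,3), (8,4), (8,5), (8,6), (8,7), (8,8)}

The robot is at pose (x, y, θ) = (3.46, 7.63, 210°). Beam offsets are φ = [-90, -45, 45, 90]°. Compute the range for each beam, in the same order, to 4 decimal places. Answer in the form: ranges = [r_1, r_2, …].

ranges = [0.4272, 1.4296, 0.6522, 0.7275]

beam 1: φ=-90°, α=120°
  cosα=-0.5000 sinα=0.8660 | (3,7) | tMaxX 0.9200 tMaxY 0.4272 | tΔX 2.0000 tΔY 1.1547
    t=0.4272 [y] (3,8) — stop
  → r_1 = 0.4272
beam 2: φ=-45°, α=165°
  cosα=-0.9659 sinα=0.2588 | (3,7) | tMaxX 0.4762 tMaxY 1.4296 | tΔX 1.0353 tΔY 3.8637
    t=0.4762 [x] (2,7)
    t=1.4296 [y] (2,8) — stop
  → r_2 = 1.4296
beam 3: φ=45°, α=255°
  cosα=-0.2588 sinα=-0.9659 | (3,7) | tMaxX 1.7773 tMaxY 0.6522 | tΔX 3.8637 tΔY 1.0353
    t=0.6522 [y] (3,6) — stop
  → r_3 = 0.6522
beam 4: φ=90°, α=300°
  cosα=0.5000 sinα=-0.8660 | (3,7) | tMaxX 1.0800 tMaxY 0.7275 | tΔX 2.0000 tΔY 1.1547
    t=0.7275 [y] (3,6) — stop
  → r_4 = 0.7275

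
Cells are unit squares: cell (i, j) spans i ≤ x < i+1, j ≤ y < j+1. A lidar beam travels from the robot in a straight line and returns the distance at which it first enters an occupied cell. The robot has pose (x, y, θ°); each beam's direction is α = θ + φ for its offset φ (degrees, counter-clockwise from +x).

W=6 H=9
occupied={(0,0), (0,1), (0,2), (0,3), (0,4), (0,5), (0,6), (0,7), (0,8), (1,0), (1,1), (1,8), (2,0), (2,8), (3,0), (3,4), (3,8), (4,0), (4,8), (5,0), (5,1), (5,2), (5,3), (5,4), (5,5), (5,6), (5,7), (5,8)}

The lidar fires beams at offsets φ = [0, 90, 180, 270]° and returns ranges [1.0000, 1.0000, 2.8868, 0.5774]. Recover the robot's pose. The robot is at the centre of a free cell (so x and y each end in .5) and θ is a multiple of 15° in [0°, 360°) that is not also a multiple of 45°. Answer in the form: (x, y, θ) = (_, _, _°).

(x, y, θ) = (4.5, 3.5, 60°)

Enumerate (i+0.5, j+0.5, θ) over the 26 free cells and 16 admissible headings. For each, cast all 4 beams and compare to the given ranges.
  (1.5, 3.5, 345°): beam 1 = 3.6235 ≠ 1.0000 ✗
  (4.5, 5.5, 285°): beam 1 = 1.9319 ≠ 1.0000 ✗
  (3.5, 7.5, 165°): beam 1 = 1.9319 ≠ 1.0000 ✗
  (2.5, 3.5, 150°): beam 1 = 1.7321 ≠ 1.0000 ✗
  …
  (4.5, 3.5, 60°): r_1=1.0000, r_2=1.0000, r_3=2.8868, r_4=0.5774 — all match ✓
No second candidate reproduces the full scan.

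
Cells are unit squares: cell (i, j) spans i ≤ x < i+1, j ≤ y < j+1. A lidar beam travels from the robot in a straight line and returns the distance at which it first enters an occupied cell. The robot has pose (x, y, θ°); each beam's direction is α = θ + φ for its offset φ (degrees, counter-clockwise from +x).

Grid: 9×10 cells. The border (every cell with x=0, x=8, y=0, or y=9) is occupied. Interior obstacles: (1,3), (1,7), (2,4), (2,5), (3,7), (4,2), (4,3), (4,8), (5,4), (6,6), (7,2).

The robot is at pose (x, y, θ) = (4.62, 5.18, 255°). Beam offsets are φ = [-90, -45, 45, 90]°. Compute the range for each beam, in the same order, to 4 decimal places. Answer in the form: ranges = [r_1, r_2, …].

beam 1: φ=-90°, α=165°
  cosα=-0.9659 sinα=0.2588 | (4,5) | tMaxX 0.6419 tMaxY 3.1682 | tΔX 1.0353 tΔY 3.8637
    t=0.6419 [x] (3,5)
    t=1.6771 [x] (2,5) — stop
  → r_1 = 1.6771
beam 2: φ=-45°, α=210°
  cosα=-0.8660 sinα=-0.5000 | (4,5) | tMaxX 0.7159 tMaxY 0.3600 | tΔX 1.1547 tΔY 2.0000
    t=0.3600 [y] (4,4)
    t=0.7159 [x] (3,4)
    t=1.8706 [x] (2,4) — stop
  → r_2 = 1.8706
beam 3: φ=45°, α=300°
  cosα=0.5000 sinα=-0.8660 | (4,5) | tMaxX 0.7600 tMaxY 0.2078 | tΔX 2.0000 tΔY 1.1547
    t=0.2078 [y] (4,4)
    t=0.7600 [x] (5,4) — stop
  → r_3 = 0.7600
beam 4: φ=90°, α=345°
  cosα=0.9659 sinα=-0.2588 | (4,5) | tMaxX 0.3934 tMaxY 0.6955 | tΔX 1.0353 tΔY 3.8637
    t=0.3934 [x] (5,5)
    t=0.6955 [y] (5,4) — stop
  → r_4 = 0.6955

ranges = [1.6771, 1.8706, 0.7600, 0.6955]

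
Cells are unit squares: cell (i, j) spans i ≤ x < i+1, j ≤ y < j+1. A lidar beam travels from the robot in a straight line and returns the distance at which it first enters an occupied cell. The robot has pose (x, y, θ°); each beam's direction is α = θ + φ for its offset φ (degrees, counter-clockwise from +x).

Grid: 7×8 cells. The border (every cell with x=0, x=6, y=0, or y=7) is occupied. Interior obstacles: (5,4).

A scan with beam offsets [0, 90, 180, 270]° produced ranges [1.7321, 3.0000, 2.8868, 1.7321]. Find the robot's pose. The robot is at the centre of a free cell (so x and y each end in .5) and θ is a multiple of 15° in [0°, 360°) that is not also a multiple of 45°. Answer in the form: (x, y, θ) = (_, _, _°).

(x, y, θ) = (2.5, 5.5, 150°)

The pose lattice has 29·16 = 464 candidates. Test each by forward raycasting.
  (3.5, 1.5, 300°): beam 1 = 0.5774 ≠ 1.7321 ✗
  (1.5, 2.5, 165°): beam 1 = 0.5176 ≠ 1.7321 ✗
  (4.5, 1.5, 75°): beam 1 = 2.5882 ≠ 1.7321 ✗
  (1.5, 1.5, 285°): beam 1 = 0.5176 ≠ 1.7321 ✗
  …
  (2.5, 5.5, 150°): r_1=1.7321, r_2=3.0000, r_3=2.8868, r_4=1.7321 — all match ✓
Unique over the lattice → pose = (2.5, 5.5, 150°).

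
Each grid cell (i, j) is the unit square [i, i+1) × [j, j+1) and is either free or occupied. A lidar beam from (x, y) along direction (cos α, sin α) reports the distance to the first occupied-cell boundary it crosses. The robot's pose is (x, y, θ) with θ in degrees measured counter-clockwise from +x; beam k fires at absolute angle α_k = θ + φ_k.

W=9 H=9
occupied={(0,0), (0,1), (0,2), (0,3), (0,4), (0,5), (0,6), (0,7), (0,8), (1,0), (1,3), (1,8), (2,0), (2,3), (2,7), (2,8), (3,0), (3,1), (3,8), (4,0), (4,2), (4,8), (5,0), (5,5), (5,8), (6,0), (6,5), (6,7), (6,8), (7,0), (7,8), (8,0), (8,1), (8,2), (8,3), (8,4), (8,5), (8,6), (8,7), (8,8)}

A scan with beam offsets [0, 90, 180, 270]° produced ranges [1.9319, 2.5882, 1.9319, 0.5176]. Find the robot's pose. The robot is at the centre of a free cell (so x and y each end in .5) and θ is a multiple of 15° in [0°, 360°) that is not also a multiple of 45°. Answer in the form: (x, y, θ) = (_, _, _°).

The pose lattice has 41·16 = 656 candidates. Test each by forward raycasting.
  (3.5, 6.5, 300°): beam 1 = 6.3509 ≠ 1.9319 ✗
  (1.5, 2.5, 285°): beam 1 = 1.5529 ≠ 1.9319 ✗
  (5.5, 2.5, 345°): beam 1 = 2.5882 ≠ 1.9319 ✗
  (2.5, 5.5, 210°): beam 1 = 1.7321 ≠ 1.9319 ✗
  (7.5, 4.5, 300°): beam 1 = 1.0000 ≠ 1.9319 ✗
  …
  (7.5, 3.5, 105°): r_1=1.9319, r_2=2.5882, r_3=1.9319, r_4=0.5176 — all match ✓
Unique over the lattice → pose = (7.5, 3.5, 105°).

(x, y, θ) = (7.5, 3.5, 105°)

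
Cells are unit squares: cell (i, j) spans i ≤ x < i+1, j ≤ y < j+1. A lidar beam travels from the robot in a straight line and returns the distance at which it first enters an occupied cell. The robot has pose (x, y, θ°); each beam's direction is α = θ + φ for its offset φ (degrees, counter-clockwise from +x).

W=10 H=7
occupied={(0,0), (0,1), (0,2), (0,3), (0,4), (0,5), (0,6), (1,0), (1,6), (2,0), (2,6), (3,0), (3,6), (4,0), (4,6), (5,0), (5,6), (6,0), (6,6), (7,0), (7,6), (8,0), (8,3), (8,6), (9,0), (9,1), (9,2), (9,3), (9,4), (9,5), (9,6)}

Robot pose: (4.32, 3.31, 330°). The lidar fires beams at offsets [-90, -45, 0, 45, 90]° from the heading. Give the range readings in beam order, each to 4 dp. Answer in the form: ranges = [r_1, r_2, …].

beam 1: φ=-90°, α=240°
  cosα=-0.5000 sinα=-0.8660 | (4,3) | tMaxX 0.6400 tMaxY 0.3580 | tΔX 2.0000 tΔY 1.1547
    t=0.3580 [y] (4,2)
    t=0.6400 [x] (3,2)
    t=1.5127 [y] (3,1)
    t=2.6400 [x] (2,1)
    t=2.6674 [y] (2,0) — stop
  → r_1 = 2.6674
beam 2: φ=-45°, α=285°
  cosα=0.2588 sinα=-0.9659 | (4,3) | tMaxX 2.6273 tMaxY 0.3209 | tΔX 3.8637 tΔY 1.0353
    t=0.3209 [y] (4,2)
    t=1.3562 [y] (4,1)
    t=2.3915 [y] (4,0) — stop
  → r_2 = 2.3915
beam 3: φ=0°, α=330°
  cosα=0.8660 sinα=-0.5000 | (4,3) | tMaxX 0.7852 tMaxY 0.6200 | tΔX 1.1547 tΔY 2.0000
    t=0.6200 [y] (4,2)
    t=0.7852 [x] (5,2)
    t=1.9399 [x] (6,2)
    t=2.6200 [y] (6,1)
    t=3.0946 [x] (7,1)
    t=4.2493 [x] (8,1)
    t=4.6200 [y] (8,0) — stop
  → r_3 = 4.6200
beam 4: φ=45°, α=15°
  cosα=0.9659 sinα=0.2588 | (4,3) | tMaxX 0.7040 tMaxY 2.6660 | tΔX 1.0353 tΔY 3.8637
    t=0.7040 [x] (5,3)
    t=1.7393 [x] (6,3)
    t=2.6660 [y] (6,4)
    t=2.7745 [x] (7,4)
    t=3.8098 [x] (8,4)
    t=4.8451 [x] (9,4) — stop
  → r_4 = 4.8451
beam 5: φ=90°, α=60°
  cosα=0.5000 sinα=0.8660 | (4,3) | tMaxX 1.3600 tMaxY 0.7967 | tΔX 2.0000 tΔY 1.1547
    t=0.7967 [y] (4,4)
    t=1.3600 [x] (5,4)
    t=1.9514 [y] (5,5)
    t=3.1061 [y] (5,6) — stop
  → r_5 = 3.1061

ranges = [2.6674, 2.3915, 4.6200, 4.8451, 3.1061]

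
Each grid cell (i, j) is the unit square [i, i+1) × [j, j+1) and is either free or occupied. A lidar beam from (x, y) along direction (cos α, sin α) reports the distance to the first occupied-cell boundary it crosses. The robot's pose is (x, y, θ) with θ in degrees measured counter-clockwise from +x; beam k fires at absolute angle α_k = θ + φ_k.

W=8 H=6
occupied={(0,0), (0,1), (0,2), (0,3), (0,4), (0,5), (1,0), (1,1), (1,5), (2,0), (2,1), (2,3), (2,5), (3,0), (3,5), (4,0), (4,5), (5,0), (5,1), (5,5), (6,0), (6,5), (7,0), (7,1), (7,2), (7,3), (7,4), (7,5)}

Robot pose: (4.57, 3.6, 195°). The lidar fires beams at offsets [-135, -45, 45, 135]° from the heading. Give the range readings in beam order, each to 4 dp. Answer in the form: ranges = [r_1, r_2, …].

beam 1: φ=-135°, α=60°
  d=(0.5000,0.8660)  start (4,3)  tX=0.8600 tY=0.4619  stride 1/|dx|=2.0000 1/|dy|=1.1547
    cross y-line → (4,4), t=0.4619
    cross x-line → (5,4), t=0.8600
    cross y-line → (5,5), t=1.6166 (wall)
  → r_1 = 1.6166
beam 2: φ=-45°, α=150°
  d=(-0.8660,0.5000)  start (4,3)  tX=0.6582 tY=0.8000  stride 1/|dx|=1.1547 1/|dy|=2.0000
    cross x-line → (3,3), t=0.6582
    cross y-line → (3,4), t=0.8000
    cross x-line → (2,4), t=1.8129
    cross y-line → (2,5), t=2.8000 (wall)
  → r_2 = 2.8000
beam 3: φ=45°, α=240°
  d=(-0.5000,-0.8660)  start (4,3)  tX=1.1400 tY=0.6928  stride 1/|dx|=2.0000 1/|dy|=1.1547
    cross y-line → (4,2), t=0.6928
    cross x-line → (3,2), t=1.1400
    cross y-line → (3,1), t=1.8475
    cross y-line → (3,0), t=3.0022 (wall)
  → r_3 = 3.0022
beam 4: φ=135°, α=330°
  d=(0.8660,-0.5000)  start (4,3)  tX=0.4965 tY=1.2000  stride 1/|dx|=1.1547 1/|dy|=2.0000
    cross x-line → (5,3), t=0.4965
    cross y-line → (5,2), t=1.2000
    cross x-line → (6,2), t=1.6512
    cross x-line → (7,2), t=2.8059 (wall)
  → r_4 = 2.8059

ranges = [1.6166, 2.8000, 3.0022, 2.8059]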